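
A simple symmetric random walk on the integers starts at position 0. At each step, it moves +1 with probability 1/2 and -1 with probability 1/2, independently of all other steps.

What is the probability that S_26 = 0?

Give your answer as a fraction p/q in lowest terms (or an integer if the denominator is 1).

To return to 0 after 26 steps: need exactly 13 steps of +1 and 13 of -1.
Favorable paths: C(26,13) = 10400600
Total paths: 2^26 = 67108864
P = 10400600/67108864 = 1300075/8388608

Answer: 1300075/8388608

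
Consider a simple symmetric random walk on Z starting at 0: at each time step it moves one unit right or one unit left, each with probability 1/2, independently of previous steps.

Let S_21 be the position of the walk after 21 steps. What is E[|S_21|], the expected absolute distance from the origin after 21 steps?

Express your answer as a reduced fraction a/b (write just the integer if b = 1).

Answer: 969969/262144

Derivation:
S_21 takes values m ≡ 1 (mod 2) with |m| ≤ 21; P(S_21=m) = C(21,(21+m)/2)/2^21.
Total paths: 2^21 = 2097152
Distribution: P(S=-21)=1/2097152, P(S=-19)=21/2097152, P(S=-17)=210/2097152, P(S=-15)=1330/2097152, P(S=-13)=5985/2097152, P(S=-11)=20349/2097152, P(S=-9)=54264/2097152, P(S=-7)=116280/2097152, P(S=-5)=203490/2097152, P(S=-3)=293930/2097152, P(S=-1)=352716/2097152, P(S=1)=352716/2097152, P(S=3)=293930/2097152, P(S=5)=203490/2097152, P(S=7)=116280/2097152, P(S=9)=54264/2097152, P(S=11)=20349/2097152, P(S=13)=5985/2097152, P(S=15)=1330/2097152, P(S=17)=210/2097152, P(S=19)=21/2097152, P(S=21)=1/2097152
E[|S_21|] = Σ_m |m|·P(S_21=m) = 7759752/2097152 = 969969/262144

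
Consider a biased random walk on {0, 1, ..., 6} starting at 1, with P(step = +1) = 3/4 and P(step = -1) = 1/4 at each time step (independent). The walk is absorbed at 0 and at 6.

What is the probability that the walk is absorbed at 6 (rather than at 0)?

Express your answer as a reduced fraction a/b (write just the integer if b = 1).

Answer: 243/364

Derivation:
Biased walk: p = 3/4, q = 1/4, r = q/p = 1/3
Gambler's ruin: P(hit 6 before 0 | start at 1) = (1 - r^a)/(1 - r^N)
r^1 = 1/3; r^6 = 1/729
P = (1 - 1/3) / (1 - 1/729) = 2/3 / 728/729 = 243/364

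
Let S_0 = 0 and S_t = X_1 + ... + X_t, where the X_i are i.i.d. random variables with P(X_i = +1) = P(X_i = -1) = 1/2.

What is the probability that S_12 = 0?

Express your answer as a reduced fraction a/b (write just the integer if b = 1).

Answer: 231/1024

Derivation:
To return to 0 after 12 steps: need exactly 6 steps of +1 and 6 of -1.
Favorable paths: C(12,6) = 924
Total paths: 2^12 = 4096
P = 924/4096 = 231/1024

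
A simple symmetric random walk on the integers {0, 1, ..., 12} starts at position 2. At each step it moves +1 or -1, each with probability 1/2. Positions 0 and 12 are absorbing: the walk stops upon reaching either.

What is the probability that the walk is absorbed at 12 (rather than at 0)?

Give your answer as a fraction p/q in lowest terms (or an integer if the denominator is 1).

Answer: 1/6

Derivation:
Symmetric walk (p = 1/2): the harmonic-function argument gives P(hit 12 before 0 | start at 2) = a/N.
P = 2/12 = 1/6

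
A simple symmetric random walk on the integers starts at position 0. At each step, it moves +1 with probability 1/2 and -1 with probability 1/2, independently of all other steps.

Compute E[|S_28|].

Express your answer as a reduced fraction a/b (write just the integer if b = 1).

Answer: 35102025/8388608

Derivation:
S_28 takes values m ≡ 0 (mod 2) with |m| ≤ 28; P(S_28=m) = C(28,(28+m)/2)/2^28.
Total paths: 2^28 = 268435456
Distribution: P(S=-28)=1/268435456, P(S=-26)=28/268435456, P(S=-24)=378/268435456, P(S=-22)=3276/268435456, P(S=-20)=20475/268435456, P(S=-18)=98280/268435456, P(S=-16)=376740/268435456, P(S=-14)=1184040/268435456, P(S=-12)=3108105/268435456, P(S=-10)=6906900/268435456, P(S=-8)=13123110/268435456, P(S=-6)=21474180/268435456, P(S=-4)=30421755/268435456, P(S=-2)=37442160/268435456, P(S=0)=40116600/268435456, P(S=2)=37442160/268435456, P(S=4)=30421755/268435456, P(S=6)=21474180/268435456, P(S=8)=13123110/268435456, P(S=10)=6906900/268435456, P(S=12)=3108105/268435456, P(S=14)=1184040/268435456, P(S=16)=376740/268435456, P(S=18)=98280/268435456, P(S=20)=20475/268435456, P(S=22)=3276/268435456, P(S=24)=378/268435456, P(S=26)=28/268435456, P(S=28)=1/268435456
E[|S_28|] = Σ_m |m|·P(S_28=m) = 1123264800/268435456 = 35102025/8388608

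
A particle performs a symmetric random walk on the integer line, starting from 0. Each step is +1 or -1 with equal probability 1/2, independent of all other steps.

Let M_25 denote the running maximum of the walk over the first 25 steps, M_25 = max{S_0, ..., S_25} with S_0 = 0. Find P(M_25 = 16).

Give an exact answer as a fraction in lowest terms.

Let M_25 = max(S_0,...,S_25). Use the reflection principle: for j ≥ 1, #{paths with M_25 ≥ j} = #{S_25 ≥ j} + #{S_25 ≥ j+1}.
By reflection, #{M_25 ≥ 16} = #{S_25 ≥ 16} + #{S_25 ≥ 17} = 15276 + 15276 = 30552.
#{M_25 ≥ 17} = #{S_25 ≥ 17} + #{S_25 ≥ 18} = 15276 + 2626 = 17902.
#{M_25 = 16} = 30552 - 17902 = 12650.
P(M_25 = 16) = 12650/33554432 = 6325/16777216

Answer: 6325/16777216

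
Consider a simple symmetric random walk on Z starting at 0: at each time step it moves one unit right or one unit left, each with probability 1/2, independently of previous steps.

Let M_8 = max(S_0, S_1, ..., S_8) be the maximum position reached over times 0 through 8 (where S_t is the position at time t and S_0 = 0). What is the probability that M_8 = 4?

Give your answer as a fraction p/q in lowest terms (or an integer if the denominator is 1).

Let M_8 = max(S_0,...,S_8). Use the reflection principle: for j ≥ 1, #{paths with M_8 ≥ j} = #{S_8 ≥ j} + #{S_8 ≥ j+1}.
By reflection, #{M_8 ≥ 4} = #{S_8 ≥ 4} + #{S_8 ≥ 5} = 37 + 9 = 46.
#{M_8 ≥ 5} = #{S_8 ≥ 5} + #{S_8 ≥ 6} = 9 + 9 = 18.
#{M_8 = 4} = 46 - 18 = 28.
P(M_8 = 4) = 28/256 = 7/64

Answer: 7/64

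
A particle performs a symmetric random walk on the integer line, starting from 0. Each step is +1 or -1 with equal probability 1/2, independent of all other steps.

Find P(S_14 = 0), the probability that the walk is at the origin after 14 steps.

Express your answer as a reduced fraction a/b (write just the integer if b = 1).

To return to 0 after 14 steps: need exactly 7 steps of +1 and 7 of -1.
Favorable paths: C(14,7) = 3432
Total paths: 2^14 = 16384
P = 3432/16384 = 429/2048

Answer: 429/2048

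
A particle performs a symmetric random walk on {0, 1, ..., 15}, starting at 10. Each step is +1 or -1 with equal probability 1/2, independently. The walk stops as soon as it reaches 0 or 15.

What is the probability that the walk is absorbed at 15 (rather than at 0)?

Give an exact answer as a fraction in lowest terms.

Answer: 2/3

Derivation:
Symmetric walk (p = 1/2): the harmonic-function argument gives P(hit 15 before 0 | start at 10) = a/N.
P = 10/15 = 2/3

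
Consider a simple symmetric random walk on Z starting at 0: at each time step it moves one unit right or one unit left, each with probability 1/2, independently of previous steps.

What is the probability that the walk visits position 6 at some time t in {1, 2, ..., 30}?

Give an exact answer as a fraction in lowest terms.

Count via complement. Let g(t,s) = #length-t paths at position s with S_1..S_t all ≠ 6.
g(t,s) = g(t-1,s-1) + g(t-1,s+1) for s ≠ 6; g(t,6) = 0.
t=0: g(0,0)=1
t=1: g(1,-1)=1 g(1,1)=1
t=2: g(2,-2)=1 g(2,0)=2 g(2,2)=1
t=3: g(3,-3)=1 g(3,-1)=3 g(3,1)=3 g(3,3)=1
t=4: g(4,-4)=1 g(4,-2)=4 g(4,0)=6 g(4,2)=4 g(4,4)=1
t=5: g(5,-5)=1 g(5,-3)=5 g(5,-1)=10 g(5,1)=10 g(5,3)=5 g(5,5)=1
t=6: g(6,-6)=1 g(6,-4)=6 g(6,-2)=15 g(6,0)=20 g(6,2)=15 g(6,4)=6
t=7: g(7,-7)=1 g(7,-5)=7 g(7,-3)=21 g(7,-1)=35 g(7,1)=35 g(7,3)=21 g(7,5)=6
t=8: g(8,-8)=1 g(8,-6)=8 g(8,-4)=28 g(8,-2)=56 g(8,0)=70 g(8,2)=56 g(8,4)=27
t=9: g(9,-9)=1 g(9,-7)=9 g(9,-5)=36 g(9,-3)=84 g(9,-1)=126 g(9,1)=126 g(9,3)=83 g(9,5)=27
t=10: g(10,-10)=1 g(10,-8)=10 g(10,-6)=45 g(10,-4)=120 g(10,-2)=210 g(10,0)=252 g(10,2)=209 g(10,4)=110
t=11: g(11,-11)=1 g(11,-9)=11 g(11,-7)=55 g(11,-5)=165 g(11,-3)=330 g(11,-1)=462 g(11,1)=461 g(11,3)=319 g(11,5)=110
t=12: g(12,-12)=1 g(12,-10)=12 g(12,-8)=66 g(12,-6)=220 g(12,-4)=495 g(12,-2)=792 g(12,0)=923 g(12,2)=780 g(12,4)=429
t=13: g(13,-13)=1 g(13,-11)=13 g(13,-9)=78 g(13,-7)=286 g(13,-5)=715 g(13,-3)=1287 g(13,-1)=1715 g(13,1)=1703 g(13,3)=1209 g(13,5)=429
t=14: g(14,-14)=1 g(14,-12)=14 g(14,-10)=91 g(14,-8)=364 g(14,-6)=1001 g(14,-4)=2002 g(14,-2)=3002 g(14,0)=3418 g(14,2)=2912 g(14,4)=1638
t=15: g(15,-15)=1 g(15,-13)=15 g(15,-11)=105 g(15,-9)=455 g(15,-7)=1365 g(15,-5)=3003 g(15,-3)=5004 g(15,-1)=6420 g(15,1)=6330 g(15,3)=4550 g(15,5)=1638
t=16: g(16,-16)=1 g(16,-14)=16 g(16,-12)=120 g(16,-10)=560 g(16,-8)=1820 g(16,-6)=4368 g(16,-4)=8007 g(16,-2)=11424 g(16,0)=12750 g(16,2)=10880 g(16,4)=6188
t=17: g(17,-17)=1 g(17,-15)=17 g(17,-13)=136 g(17,-11)=680 g(17,-9)=2380 g(17,-7)=6188 g(17,-5)=12375 g(17,-3)=19431 g(17,-1)=24174 g(17,1)=23630 g(17,3)=17068 g(17,5)=6188
t=18: g(18,-18)=1 g(18,-16)=18 g(18,-14)=153 g(18,-12)=816 g(18,-10)=3060 g(18,-8)=8568 g(18,-6)=18563 g(18,-4)=31806 g(18,-2)=43605 g(18,0)=47804 g(18,2)=40698 g(18,4)=23256
t=19: g(19,-19)=1 g(19,-17)=19 g(19,-15)=171 g(19,-13)=969 g(19,-11)=3876 g(19,-9)=11628 g(19,-7)=27131 g(19,-5)=50369 g(19,-3)=75411 g(19,-1)=91409 g(19,1)=88502 g(19,3)=63954 g(19,5)=23256
t=20: g(20,-20)=1 g(20,-18)=20 g(20,-16)=190 g(20,-14)=1140 g(20,-12)=4845 g(20,-10)=15504 g(20,-8)=38759 g(20,-6)=77500 g(20,-4)=125780 g(20,-2)=166820 g(20,0)=179911 g(20,2)=152456 g(20,4)=87210
t=21: g(21,-21)=1 g(21,-19)=21 g(21,-17)=210 g(21,-15)=1330 g(21,-13)=5985 g(21,-11)=20349 g(21,-9)=54263 g(21,-7)=116259 g(21,-5)=203280 g(21,-3)=292600 g(21,-1)=346731 g(21,1)=332367 g(21,3)=239666 g(21,5)=87210
t=22: g(22,-22)=1 g(22,-20)=22 g(22,-18)=231 g(22,-16)=1540 g(22,-14)=7315 g(22,-12)=26334 g(22,-10)=74612 g(22,-8)=170522 g(22,-6)=319539 g(22,-4)=495880 g(22,-2)=639331 g(22,0)=679098 g(22,2)=572033 g(22,4)=326876
t=23: g(23,-23)=1 g(23,-21)=23 g(23,-19)=253 g(23,-17)=1771 g(23,-15)=8855 g(23,-13)=33649 g(23,-11)=100946 g(23,-9)=245134 g(23,-7)=490061 g(23,-5)=815419 g(23,-3)=1135211 g(23,-1)=1318429 g(23,1)=1251131 g(23,3)=898909 g(23,5)=326876
t=24: g(24,-24)=1 g(24,-22)=24 g(24,-20)=276 g(24,-18)=2024 g(24,-16)=10626 g(24,-14)=42504 g(24,-12)=134595 g(24,-10)=346080 g(24,-8)=735195 g(24,-6)=1305480 g(24,-4)=1950630 g(24,-2)=2453640 g(24,0)=2569560 g(24,2)=2150040 g(24,4)=1225785
t=25: g(25,-25)=1 g(25,-23)=25 g(25,-21)=300 g(25,-19)=2300 g(25,-17)=12650 g(25,-15)=53130 g(25,-13)=177099 g(25,-11)=480675 g(25,-9)=1081275 g(25,-7)=2040675 g(25,-5)=3256110 g(25,-3)=4404270 g(25,-1)=5023200 g(25,1)=4719600 g(25,3)=3375825 g(25,5)=1225785
t=26: g(26,-26)=1 g(26,-24)=26 g(26,-22)=325 g(26,-20)=2600 g(26,-18)=14950 g(26,-16)=65780 g(26,-14)=230229 g(26,-12)=657774 g(26,-10)=1561950 g(26,-8)=3121950 g(26,-6)=5296785 g(26,-4)=7660380 g(26,-2)=9427470 g(26,0)=9742800 g(26,2)=8095425 g(26,4)=4601610
t=27: g(27,-27)=1 g(27,-25)=27 g(27,-23)=351 g(27,-21)=2925 g(27,-19)=17550 g(27,-17)=80730 g(27,-15)=296009 g(27,-13)=888003 g(27,-11)=2219724 g(27,-9)=4683900 g(27,-7)=8418735 g(27,-5)=12957165 g(27,-3)=17087850 g(27,-1)=19170270 g(27,1)=17838225 g(27,3)=12697035 g(27,5)=4601610
t=28: g(28,-28)=1 g(28,-26)=28 g(28,-24)=378 g(28,-22)=3276 g(28,-20)=20475 g(28,-18)=98280 g(28,-16)=376739 g(28,-14)=1184012 g(28,-12)=3107727 g(28,-10)=6903624 g(28,-8)=13102635 g(28,-6)=21375900 g(28,-4)=30045015 g(28,-2)=36258120 g(28,0)=37008495 g(28,2)=30535260 g(28,4)=17298645
t=29: g(29,-29)=1 g(29,-27)=29 g(29,-25)=406 g(29,-23)=3654 g(29,-21)=23751 g(29,-19)=118755 g(29,-17)=475019 g(29,-15)=1560751 g(29,-13)=4291739 g(29,-11)=10011351 g(29,-9)=20006259 g(29,-7)=34478535 g(29,-5)=51420915 g(29,-3)=66303135 g(29,-1)=73266615 g(29,1)=67543755 g(29,3)=47833905 g(29,5)=17298645
t=30: g(30,-30)=1 g(30,-28)=30 g(30,-26)=435 g(30,-24)=4060 g(30,-22)=27405 g(30,-20)=142506 g(30,-18)=593774 g(30,-16)=2035770 g(30,-14)=5852490 g(30,-12)=14303090 g(30,-10)=30017610 g(30,-8)=54484794 g(30,-6)=85899450 g(30,-4)=117724050 g(30,-2)=139569750 g(30,0)=140810370 g(30,2)=115377660 g(30,4)=65132550
Paths never hitting 6: Σ_s g(30,s) = 771975795
Paths hitting 6: 2^30 - 771975795 = 301766029
P = 301766029/1073741824 = 301766029/1073741824

Answer: 301766029/1073741824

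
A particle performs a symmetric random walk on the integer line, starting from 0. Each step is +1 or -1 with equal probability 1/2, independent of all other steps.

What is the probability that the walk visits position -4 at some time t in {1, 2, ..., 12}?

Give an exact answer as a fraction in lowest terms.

Answer: 1093/4096

Derivation:
Count via complement. Let g(t,s) = #length-t paths at position s with S_1..S_t all ≠ -4.
g(t,s) = g(t-1,s-1) + g(t-1,s+1) for s ≠ -4; g(t,-4) = 0.
t=0: g(0,0)=1
t=1: g(1,-1)=1 g(1,1)=1
t=2: g(2,-2)=1 g(2,0)=2 g(2,2)=1
t=3: g(3,-3)=1 g(3,-1)=3 g(3,1)=3 g(3,3)=1
t=4: g(4,-2)=4 g(4,0)=6 g(4,2)=4 g(4,4)=1
t=5: g(5,-3)=4 g(5,-1)=10 g(5,1)=10 g(5,3)=5 g(5,5)=1
t=6: g(6,-2)=14 g(6,0)=20 g(6,2)=15 g(6,4)=6 g(6,6)=1
t=7: g(7,-3)=14 g(7,-1)=34 g(7,1)=35 g(7,3)=21 g(7,5)=7 g(7,7)=1
t=8: g(8,-2)=48 g(8,0)=69 g(8,2)=56 g(8,4)=28 g(8,6)=8 g(8,8)=1
t=9: g(9,-3)=48 g(9,-1)=117 g(9,1)=125 g(9,3)=84 g(9,5)=36 g(9,7)=9 g(9,9)=1
t=10: g(10,-2)=165 g(10,0)=242 g(10,2)=209 g(10,4)=120 g(10,6)=45 g(10,8)=10 g(10,10)=1
t=11: g(11,-3)=165 g(11,-1)=407 g(11,1)=451 g(11,3)=329 g(11,5)=165 g(11,7)=55 g(11,9)=11 g(11,11)=1
t=12: g(12,-2)=572 g(12,0)=858 g(12,2)=780 g(12,4)=494 g(12,6)=220 g(12,8)=66 g(12,10)=12 g(12,12)=1
Paths never hitting -4: Σ_s g(12,s) = 3003
Paths hitting -4: 2^12 - 3003 = 1093
P = 1093/4096 = 1093/4096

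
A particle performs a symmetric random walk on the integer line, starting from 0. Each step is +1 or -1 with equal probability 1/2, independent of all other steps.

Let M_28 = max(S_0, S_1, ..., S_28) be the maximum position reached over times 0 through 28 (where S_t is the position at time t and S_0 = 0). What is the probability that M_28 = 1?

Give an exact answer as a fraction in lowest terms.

Let M_28 = max(S_0,...,S_28). Use the reflection principle: for j ≥ 1, #{paths with M_28 ≥ j} = #{S_28 ≥ j} + #{S_28 ≥ j+1}.
By reflection, #{M_28 ≥ 1} = #{S_28 ≥ 1} + #{S_28 ≥ 2} = 114159428 + 114159428 = 228318856.
#{M_28 ≥ 2} = #{S_28 ≥ 2} + #{S_28 ≥ 3} = 114159428 + 76717268 = 190876696.
#{M_28 = 1} = 228318856 - 190876696 = 37442160.
P(M_28 = 1) = 37442160/268435456 = 2340135/16777216

Answer: 2340135/16777216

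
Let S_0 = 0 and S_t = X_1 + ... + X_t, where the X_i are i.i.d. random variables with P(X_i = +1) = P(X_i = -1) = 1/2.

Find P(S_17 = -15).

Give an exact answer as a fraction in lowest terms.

Answer: 17/131072

Derivation:
To reach position -15 after 17 steps: need 1 step of +1 and 16 of -1.
Favorable paths: C(17,1) = 17
Total paths: 2^17 = 131072
P = 17/131072 = 17/131072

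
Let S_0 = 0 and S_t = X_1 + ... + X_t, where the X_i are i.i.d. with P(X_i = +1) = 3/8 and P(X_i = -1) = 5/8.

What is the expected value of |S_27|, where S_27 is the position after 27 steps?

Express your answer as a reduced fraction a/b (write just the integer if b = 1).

Answer: 272455767493551121351041/37778931862957161709568

Derivation:
S_27 takes values m ≡ 1 (mod 2) with |m| ≤ 27; P(S_27=m) = C(27,(27+m)/2) · (3/8)^((27+m)/2) · (5/8)^((27-m)/2).
Distribution: P(S=-27)=7450580596923828125/2417851639229258349412352, P(S=-25)=120699405670166015625/2417851639229258349412352, P(S=-23)=941455364227294921875/2417851639229258349412352, P(S=-21)=4707276821136474609375/2417851639229258349412352, P(S=-19)=8473098278045654296875/1208925819614629174706176, P(S=-17)=23385751247406005859375/1208925819614629174706176, P(S=-15)=51448652744293212890625/1208925819614629174706176, P(S=-13)=92607574939727783203125/1208925819614629174706176, P(S=-11)=277822724819183349609375/2417851639229258349412352, P(S=-9)=351908784770965576171875/2417851639229258349412352, P(S=-7)=380061487552642822265625/2417851639229258349412352, P(S=-5)=352420652094268798828125/2417851639229258349412352, P(S=-3)=70484130418853759765625/604462909807314587353088, P(S=-1)=48796705674591064453125/604462909807314587353088, P(S=1)=29278023404754638671875/604462909807314587353088, P(S=3)=15224572170472412109375/604462909807314587353088, P(S=5)=27404229906850341796875/2417851639229258349412352, P(S=7)=10639289257953662109375/2417851639229258349412352, P(S=9)=3546429752651220703125/2417851639229258349412352, P(S=11)=1007932666542978515625/2417851639229258349412352, P(S=13)=120951919985157421875/1208925819614629174706176, P(S=15)=24190383997031484375/1208925819614629174706176, P(S=17)=3958426472241515625/1208925819614629174706176, P(S=19)=516316496379328125/1208925819614629174706176, P(S=21)=103263299275865625/2417851639229258349412352, P(S=23)=7434957547862325/2417851639229258349412352, P(S=25)=343151886824415/2417851639229258349412352, P(S=27)=7625597484987/2417851639229258349412352
E[|S_27|] = Σ_m |m|·P(S_27=m) = 272455767493551121351041/37778931862957161709568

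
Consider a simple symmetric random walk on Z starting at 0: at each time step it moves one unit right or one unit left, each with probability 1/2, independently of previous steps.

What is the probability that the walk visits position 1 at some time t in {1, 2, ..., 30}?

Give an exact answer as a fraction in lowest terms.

Answer: 57414019/67108864

Derivation:
Count via complement. Let g(t,s) = #length-t paths at position s with S_1..S_t all ≠ 1.
g(t,s) = g(t-1,s-1) + g(t-1,s+1) for s ≠ 1; g(t,1) = 0.
t=0: g(0,0)=1
t=1: g(1,-1)=1
t=2: g(2,-2)=1 g(2,0)=1
t=3: g(3,-3)=1 g(3,-1)=2
t=4: g(4,-4)=1 g(4,-2)=3 g(4,0)=2
t=5: g(5,-5)=1 g(5,-3)=4 g(5,-1)=5
t=6: g(6,-6)=1 g(6,-4)=5 g(6,-2)=9 g(6,0)=5
t=7: g(7,-7)=1 g(7,-5)=6 g(7,-3)=14 g(7,-1)=14
t=8: g(8,-8)=1 g(8,-6)=7 g(8,-4)=20 g(8,-2)=28 g(8,0)=14
t=9: g(9,-9)=1 g(9,-7)=8 g(9,-5)=27 g(9,-3)=48 g(9,-1)=42
t=10: g(10,-10)=1 g(10,-8)=9 g(10,-6)=35 g(10,-4)=75 g(10,-2)=90 g(10,0)=42
t=11: g(11,-11)=1 g(11,-9)=10 g(11,-7)=44 g(11,-5)=110 g(11,-3)=165 g(11,-1)=132
t=12: g(12,-12)=1 g(12,-10)=11 g(12,-8)=54 g(12,-6)=154 g(12,-4)=275 g(12,-2)=297 g(12,0)=132
t=13: g(13,-13)=1 g(13,-11)=12 g(13,-9)=65 g(13,-7)=208 g(13,-5)=429 g(13,-3)=572 g(13,-1)=429
t=14: g(14,-14)=1 g(14,-12)=13 g(14,-10)=77 g(14,-8)=273 g(14,-6)=637 g(14,-4)=1001 g(14,-2)=1001 g(14,0)=429
t=15: g(15,-15)=1 g(15,-13)=14 g(15,-11)=90 g(15,-9)=350 g(15,-7)=910 g(15,-5)=1638 g(15,-3)=2002 g(15,-1)=1430
t=16: g(16,-16)=1 g(16,-14)=15 g(16,-12)=104 g(16,-10)=440 g(16,-8)=1260 g(16,-6)=2548 g(16,-4)=3640 g(16,-2)=3432 g(16,0)=1430
t=17: g(17,-17)=1 g(17,-15)=16 g(17,-13)=119 g(17,-11)=544 g(17,-9)=1700 g(17,-7)=3808 g(17,-5)=6188 g(17,-3)=7072 g(17,-1)=4862
t=18: g(18,-18)=1 g(18,-16)=17 g(18,-14)=135 g(18,-12)=663 g(18,-10)=2244 g(18,-8)=5508 g(18,-6)=9996 g(18,-4)=13260 g(18,-2)=11934 g(18,0)=4862
t=19: g(19,-19)=1 g(19,-17)=18 g(19,-15)=152 g(19,-13)=798 g(19,-11)=2907 g(19,-9)=7752 g(19,-7)=15504 g(19,-5)=23256 g(19,-3)=25194 g(19,-1)=16796
t=20: g(20,-20)=1 g(20,-18)=19 g(20,-16)=170 g(20,-14)=950 g(20,-12)=3705 g(20,-10)=10659 g(20,-8)=23256 g(20,-6)=38760 g(20,-4)=48450 g(20,-2)=41990 g(20,0)=16796
t=21: g(21,-21)=1 g(21,-19)=20 g(21,-17)=189 g(21,-15)=1120 g(21,-13)=4655 g(21,-11)=14364 g(21,-9)=33915 g(21,-7)=62016 g(21,-5)=87210 g(21,-3)=90440 g(21,-1)=58786
t=22: g(22,-22)=1 g(22,-20)=21 g(22,-18)=209 g(22,-16)=1309 g(22,-14)=5775 g(22,-12)=19019 g(22,-10)=48279 g(22,-8)=95931 g(22,-6)=149226 g(22,-4)=177650 g(22,-2)=149226 g(22,0)=58786
t=23: g(23,-23)=1 g(23,-21)=22 g(23,-19)=230 g(23,-17)=1518 g(23,-15)=7084 g(23,-13)=24794 g(23,-11)=67298 g(23,-9)=144210 g(23,-7)=245157 g(23,-5)=326876 g(23,-3)=326876 g(23,-1)=208012
t=24: g(24,-24)=1 g(24,-22)=23 g(24,-20)=252 g(24,-18)=1748 g(24,-16)=8602 g(24,-14)=31878 g(24,-12)=92092 g(24,-10)=211508 g(24,-8)=389367 g(24,-6)=572033 g(24,-4)=653752 g(24,-2)=534888 g(24,0)=208012
t=25: g(25,-25)=1 g(25,-23)=24 g(25,-21)=275 g(25,-19)=2000 g(25,-17)=10350 g(25,-15)=40480 g(25,-13)=123970 g(25,-11)=303600 g(25,-9)=600875 g(25,-7)=961400 g(25,-5)=1225785 g(25,-3)=1188640 g(25,-1)=742900
t=26: g(26,-26)=1 g(26,-24)=25 g(26,-22)=299 g(26,-20)=2275 g(26,-18)=12350 g(26,-16)=50830 g(26,-14)=164450 g(26,-12)=427570 g(26,-10)=904475 g(26,-8)=1562275 g(26,-6)=2187185 g(26,-4)=2414425 g(26,-2)=1931540 g(26,0)=742900
t=27: g(27,-27)=1 g(27,-25)=26 g(27,-23)=324 g(27,-21)=2574 g(27,-19)=14625 g(27,-17)=63180 g(27,-15)=215280 g(27,-13)=592020 g(27,-11)=1332045 g(27,-9)=2466750 g(27,-7)=3749460 g(27,-5)=4601610 g(27,-3)=4345965 g(27,-1)=2674440
t=28: g(28,-28)=1 g(28,-26)=27 g(28,-24)=350 g(28,-22)=2898 g(28,-20)=17199 g(28,-18)=77805 g(28,-16)=278460 g(28,-14)=807300 g(28,-12)=1924065 g(28,-10)=3798795 g(28,-8)=6216210 g(28,-6)=8351070 g(28,-4)=8947575 g(28,-2)=7020405 g(28,0)=2674440
t=29: g(29,-29)=1 g(29,-27)=28 g(29,-25)=377 g(29,-23)=3248 g(29,-21)=20097 g(29,-19)=95004 g(29,-17)=356265 g(29,-15)=1085760 g(29,-13)=2731365 g(29,-11)=5722860 g(29,-9)=10015005 g(29,-7)=14567280 g(29,-5)=17298645 g(29,-3)=15967980 g(29,-1)=9694845
t=30: g(30,-30)=1 g(30,-28)=29 g(30,-26)=405 g(30,-24)=3625 g(30,-22)=23345 g(30,-20)=115101 g(30,-18)=451269 g(30,-16)=1442025 g(30,-14)=3817125 g(30,-12)=8454225 g(30,-10)=15737865 g(30,-8)=24582285 g(30,-6)=31865925 g(30,-4)=33266625 g(30,-2)=25662825 g(30,0)=9694845
Paths never hitting 1: Σ_s g(30,s) = 155117520
Paths hitting 1: 2^30 - 155117520 = 918624304
P = 918624304/1073741824 = 57414019/67108864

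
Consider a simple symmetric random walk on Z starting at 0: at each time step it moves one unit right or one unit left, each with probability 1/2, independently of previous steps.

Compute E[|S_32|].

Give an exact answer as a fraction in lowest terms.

S_32 takes values m ≡ 0 (mod 2) with |m| ≤ 32; P(S_32=m) = C(32,(32+m)/2)/2^32.
Total paths: 2^32 = 4294967296
Distribution: P(S=-32)=1/4294967296, P(S=-30)=32/4294967296, P(S=-28)=496/4294967296, P(S=-26)=4960/4294967296, P(S=-24)=35960/4294967296, P(S=-22)=201376/4294967296, P(S=-20)=906192/4294967296, P(S=-18)=3365856/4294967296, P(S=-16)=10518300/4294967296, P(S=-14)=28048800/4294967296, P(S=-12)=64512240/4294967296, P(S=-10)=129024480/4294967296, P(S=-8)=225792840/4294967296, P(S=-6)=347373600/4294967296, P(S=-4)=471435600/4294967296, P(S=-2)=565722720/4294967296, P(S=0)=601080390/4294967296, P(S=2)=565722720/4294967296, P(S=4)=471435600/4294967296, P(S=6)=347373600/4294967296, P(S=8)=225792840/4294967296, P(S=10)=129024480/4294967296, P(S=12)=64512240/4294967296, P(S=14)=28048800/4294967296, P(S=16)=10518300/4294967296, P(S=18)=3365856/4294967296, P(S=20)=906192/4294967296, P(S=22)=201376/4294967296, P(S=24)=35960/4294967296, P(S=26)=4960/4294967296, P(S=28)=496/4294967296, P(S=30)=32/4294967296, P(S=32)=1/4294967296
E[|S_32|] = Σ_m |m|·P(S_32=m) = 19234572480/4294967296 = 300540195/67108864

Answer: 300540195/67108864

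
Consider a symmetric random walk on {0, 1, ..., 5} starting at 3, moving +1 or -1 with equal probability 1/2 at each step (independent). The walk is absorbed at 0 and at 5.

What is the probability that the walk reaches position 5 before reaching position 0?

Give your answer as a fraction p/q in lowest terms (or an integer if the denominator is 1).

Symmetric walk (p = 1/2): the harmonic-function argument gives P(hit 5 before 0 | start at 3) = a/N.
P = 3/5 = 3/5

Answer: 3/5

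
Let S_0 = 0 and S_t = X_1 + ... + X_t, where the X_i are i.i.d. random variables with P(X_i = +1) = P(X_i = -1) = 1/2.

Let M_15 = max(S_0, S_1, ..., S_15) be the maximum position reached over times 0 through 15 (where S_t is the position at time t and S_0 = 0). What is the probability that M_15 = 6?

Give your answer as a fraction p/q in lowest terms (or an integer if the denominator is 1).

Answer: 1365/32768

Derivation:
Let M_15 = max(S_0,...,S_15). Use the reflection principle: for j ≥ 1, #{paths with M_15 ≥ j} = #{S_15 ≥ j} + #{S_15 ≥ j+1}.
By reflection, #{M_15 ≥ 6} = #{S_15 ≥ 6} + #{S_15 ≥ 7} = 1941 + 1941 = 3882.
#{M_15 ≥ 7} = #{S_15 ≥ 7} + #{S_15 ≥ 8} = 1941 + 576 = 2517.
#{M_15 = 6} = 3882 - 2517 = 1365.
P(M_15 = 6) = 1365/32768 = 1365/32768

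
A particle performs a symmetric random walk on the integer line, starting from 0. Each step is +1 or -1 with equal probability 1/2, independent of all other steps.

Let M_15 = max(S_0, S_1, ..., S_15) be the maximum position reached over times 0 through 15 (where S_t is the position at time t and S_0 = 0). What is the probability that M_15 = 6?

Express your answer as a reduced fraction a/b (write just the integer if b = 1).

Answer: 1365/32768

Derivation:
Let M_15 = max(S_0,...,S_15). Use the reflection principle: for j ≥ 1, #{paths with M_15 ≥ j} = #{S_15 ≥ j} + #{S_15 ≥ j+1}.
By reflection, #{M_15 ≥ 6} = #{S_15 ≥ 6} + #{S_15 ≥ 7} = 1941 + 1941 = 3882.
#{M_15 ≥ 7} = #{S_15 ≥ 7} + #{S_15 ≥ 8} = 1941 + 576 = 2517.
#{M_15 = 6} = 3882 - 2517 = 1365.
P(M_15 = 6) = 1365/32768 = 1365/32768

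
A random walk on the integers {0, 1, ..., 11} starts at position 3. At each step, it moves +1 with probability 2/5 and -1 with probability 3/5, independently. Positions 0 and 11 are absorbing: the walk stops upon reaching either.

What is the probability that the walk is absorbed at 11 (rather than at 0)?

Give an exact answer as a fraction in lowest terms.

Answer: 4864/175099

Derivation:
Biased walk: p = 2/5, q = 3/5, r = q/p = 3/2
Gambler's ruin: P(hit 11 before 0 | start at 3) = (1 - r^a)/(1 - r^N)
r^3 = 27/8; r^11 = 177147/2048
P = (1 - 27/8) / (1 - 177147/2048) = -19/8 / -175099/2048 = 4864/175099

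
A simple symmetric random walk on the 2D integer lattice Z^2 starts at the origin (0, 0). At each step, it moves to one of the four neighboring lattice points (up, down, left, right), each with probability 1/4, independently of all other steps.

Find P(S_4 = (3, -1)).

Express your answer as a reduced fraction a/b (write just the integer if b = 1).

Let h be the number of horizontal steps (so 4-h are vertical). To end at (3,-1) need (h+3)/2 right-steps and ((4-h)-1)/2 up-steps.
Sum over h with 3 ≤ h ≤ 3, h ≡ 1 (mod 2), 4-h ≡ 1 (mod 2):
h=3: C(4,3)·C(3,3)·C(1,0) = 4·1·1 = 4
Total favorable: 4
Total paths: 4^4 = 256
P = 4/256 = 1/64

Answer: 1/64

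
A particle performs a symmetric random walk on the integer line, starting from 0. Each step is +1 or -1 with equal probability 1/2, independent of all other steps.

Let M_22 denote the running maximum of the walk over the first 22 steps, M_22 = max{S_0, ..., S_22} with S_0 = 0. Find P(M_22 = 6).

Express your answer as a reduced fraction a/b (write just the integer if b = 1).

Answer: 159885/2097152

Derivation:
Let M_22 = max(S_0,...,S_22). Use the reflection principle: for j ≥ 1, #{paths with M_22 ≥ j} = #{S_22 ≥ j} + #{S_22 ≥ j+1}.
By reflection, #{M_22 ≥ 6} = #{S_22 ≥ 6} + #{S_22 ≥ 7} = 600370 + 280600 = 880970.
#{M_22 ≥ 7} = #{S_22 ≥ 7} + #{S_22 ≥ 8} = 280600 + 280600 = 561200.
#{M_22 = 6} = 880970 - 561200 = 319770.
P(M_22 = 6) = 319770/4194304 = 159885/2097152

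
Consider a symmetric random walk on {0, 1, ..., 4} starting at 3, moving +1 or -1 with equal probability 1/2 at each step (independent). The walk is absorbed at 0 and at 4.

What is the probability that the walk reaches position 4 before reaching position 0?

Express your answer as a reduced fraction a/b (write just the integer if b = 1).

Symmetric walk (p = 1/2): the harmonic-function argument gives P(hit 4 before 0 | start at 3) = a/N.
P = 3/4 = 3/4

Answer: 3/4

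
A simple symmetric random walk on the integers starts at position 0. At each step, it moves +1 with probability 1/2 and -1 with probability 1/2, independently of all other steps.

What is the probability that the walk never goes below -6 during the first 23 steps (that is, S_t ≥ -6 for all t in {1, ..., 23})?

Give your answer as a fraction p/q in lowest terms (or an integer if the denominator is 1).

Let f(t,s) = #length-t paths at position s with S_1..S_t all ≥ -6.
f(t,s) = f(t-1,s-1) + f(t-1,s+1) for s ≥ -6; f(t,s) = 0 for s < -6.
t=0: f(0,0)=1
t=1: f(1,-1)=1 f(1,1)=1
t=2: f(2,-2)=1 f(2,0)=2 f(2,2)=1
t=3: f(3,-3)=1 f(3,-1)=3 f(3,1)=3 f(3,3)=1
t=4: f(4,-4)=1 f(4,-2)=4 f(4,0)=6 f(4,2)=4 f(4,4)=1
t=5: f(5,-5)=1 f(5,-3)=5 f(5,-1)=10 f(5,1)=10 f(5,3)=5 f(5,5)=1
t=6: f(6,-6)=1 f(6,-4)=6 f(6,-2)=15 f(6,0)=20 f(6,2)=15 f(6,4)=6 f(6,6)=1
t=7: f(7,-5)=7 f(7,-3)=21 f(7,-1)=35 f(7,1)=35 f(7,3)=21 f(7,5)=7 f(7,7)=1
t=8: f(8,-6)=7 f(8,-4)=28 f(8,-2)=56 f(8,0)=70 f(8,2)=56 f(8,4)=28 f(8,6)=8 f(8,8)=1
t=9: f(9,-5)=35 f(9,-3)=84 f(9,-1)=126 f(9,1)=126 f(9,3)=84 f(9,5)=36 f(9,7)=9 f(9,9)=1
t=10: f(10,-6)=35 f(10,-4)=119 f(10,-2)=210 f(10,0)=252 f(10,2)=210 f(10,4)=120 f(10,6)=45 f(10,8)=10 f(10,10)=1
t=11: f(11,-5)=154 f(11,-3)=329 f(11,-1)=462 f(11,1)=462 f(11,3)=330 f(11,5)=165 f(11,7)=55 f(11,9)=11 f(11,11)=1
t=12: f(12,-6)=154 f(12,-4)=483 f(12,-2)=791 f(12,0)=924 f(12,2)=792 f(12,4)=495 f(12,6)=220 f(12,8)=66 f(12,10)=12 f(12,12)=1
t=13: f(13,-5)=637 f(13,-3)=1274 f(13,-1)=1715 f(13,1)=1716 f(13,3)=1287 f(13,5)=715 f(13,7)=286 f(13,9)=78 f(13,11)=13 f(13,13)=1
t=14: f(14,-6)=637 f(14,-4)=1911 f(14,-2)=2989 f(14,0)=3431 f(14,2)=3003 f(14,4)=2002 f(14,6)=1001 f(14,8)=364 f(14,10)=91 f(14,12)=14 f(14,14)=1
t=15: f(15,-5)=2548 f(15,-3)=4900 f(15,-1)=6420 f(15,1)=6434 f(15,3)=5005 f(15,5)=3003 f(15,7)=1365 f(15,9)=455 f(15,11)=105 f(15,13)=15 f(15,15)=1
t=16: f(16,-6)=2548 f(16,-4)=7448 f(16,-2)=11320 f(16,0)=12854 f(16,2)=11439 f(16,4)=8008 f(16,6)=4368 f(16,8)=1820 f(16,10)=560 f(16,12)=120 f(16,14)=16 f(16,16)=1
t=17: f(17,-5)=9996 f(17,-3)=18768 f(17,-1)=24174 f(17,1)=24293 f(17,3)=19447 f(17,5)=12376 f(17,7)=6188 f(17,9)=2380 f(17,11)=680 f(17,13)=136 f(17,15)=17 f(17,17)=1
t=18: f(18,-6)=9996 f(18,-4)=28764 f(18,-2)=42942 f(18,0)=48467 f(18,2)=43740 f(18,4)=31823 f(18,6)=18564 f(18,8)=8568 f(18,10)=3060 f(18,12)=816 f(18,14)=153 f(18,16)=18 f(18,18)=1
t=19: f(19,-5)=38760 f(19,-3)=71706 f(19,-1)=91409 f(19,1)=92207 f(19,3)=75563 f(19,5)=50387 f(19,7)=27132 f(19,9)=11628 f(19,11)=3876 f(19,13)=969 f(19,15)=171 f(19,17)=19 f(19,19)=1
t=20: f(20,-6)=38760 f(20,-4)=110466 f(20,-2)=163115 f(20,0)=183616 f(20,2)=167770 f(20,4)=125950 f(20,6)=77519 f(20,8)=38760 f(20,10)=15504 f(20,12)=4845 f(20,14)=1140 f(20,16)=190 f(20,18)=20 f(20,20)=1
t=21: f(21,-5)=149226 f(21,-3)=273581 f(21,-1)=346731 f(21,1)=351386 f(21,3)=293720 f(21,5)=203469 f(21,7)=116279 f(21,9)=54264 f(21,11)=20349 f(21,13)=5985 f(21,15)=1330 f(21,17)=210 f(21,19)=21 f(21,21)=1
t=22: f(22,-6)=149226 f(22,-4)=422807 f(22,-2)=620312 f(22,0)=698117 f(22,2)=645106 f(22,4)=497189 f(22,6)=319748 f(22,8)=170543 f(22,10)=74613 f(22,12)=26334 f(22,14)=7315 f(22,16)=1540 f(22,18)=231 f(22,20)=22 f(22,22)=1
t=23: f(23,-5)=572033 f(23,-3)=1043119 f(23,-1)=1318429 f(23,1)=1343223 f(23,3)=1142295 f(23,5)=816937 f(23,7)=490291 f(23,9)=245156 f(23,11)=100947 f(23,13)=33649 f(23,15)=8855 f(23,17)=1771 f(23,19)=253 f(23,21)=23 f(23,23)=1
Σ_s f(23,s) = 7116982
P = 7116982/8388608 = 3558491/4194304

Answer: 3558491/4194304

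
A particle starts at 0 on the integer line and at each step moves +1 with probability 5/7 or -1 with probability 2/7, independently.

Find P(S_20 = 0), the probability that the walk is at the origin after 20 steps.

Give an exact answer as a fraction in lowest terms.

To be at 0 after 20 steps: need exactly 10 steps of +1 and 10 of -1.
Number of such sequences: C(20,10) = 184756
Each has probability (5/7)^10 · (2/7)^10 = 10000000000/79792266297612001
P = 184756 · 10000000000/79792266297612001 = 1847560000000000/79792266297612001

Answer: 1847560000000000/79792266297612001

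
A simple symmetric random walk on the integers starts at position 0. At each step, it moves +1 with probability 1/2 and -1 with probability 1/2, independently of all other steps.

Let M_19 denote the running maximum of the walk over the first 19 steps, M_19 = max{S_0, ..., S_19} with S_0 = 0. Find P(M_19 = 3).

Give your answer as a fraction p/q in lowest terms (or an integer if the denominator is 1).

Answer: 37791/262144

Derivation:
Let M_19 = max(S_0,...,S_19). Use the reflection principle: for j ≥ 1, #{paths with M_19 ≥ j} = #{S_19 ≥ j} + #{S_19 ≥ j+1}.
By reflection, #{M_19 ≥ 3} = #{S_19 ≥ 3} + #{S_19 ≥ 4} = 169766 + 94184 = 263950.
#{M_19 ≥ 4} = #{S_19 ≥ 4} + #{S_19 ≥ 5} = 94184 + 94184 = 188368.
#{M_19 = 3} = 263950 - 188368 = 75582.
P(M_19 = 3) = 75582/524288 = 37791/262144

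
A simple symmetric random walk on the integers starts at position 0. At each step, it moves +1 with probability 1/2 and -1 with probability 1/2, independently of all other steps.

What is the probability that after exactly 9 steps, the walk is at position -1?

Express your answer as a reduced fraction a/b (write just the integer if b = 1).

To reach position -1 after 9 steps: need 4 steps of +1 and 5 of -1.
Favorable paths: C(9,4) = 126
Total paths: 2^9 = 512
P = 126/512 = 63/256

Answer: 63/256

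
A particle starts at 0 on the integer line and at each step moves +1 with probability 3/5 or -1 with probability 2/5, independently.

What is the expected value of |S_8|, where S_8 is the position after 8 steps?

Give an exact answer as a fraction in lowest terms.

S_8 takes values m ≡ 0 (mod 2) with |m| ≤ 8; P(S_8=m) = C(8,(8+m)/2) · (3/5)^((8+m)/2) · (2/5)^((8-m)/2).
Distribution: P(S=-8)=256/390625, P(S=-6)=3072/390625, P(S=-4)=16128/390625, P(S=-2)=48384/390625, P(S=0)=18144/78125, P(S=2)=108864/390625, P(S=4)=81648/390625, P(S=6)=34992/390625, P(S=8)=6561/390625
E[|S_8|] = Σ_m |m|·P(S_8=m) = 197704/78125

Answer: 197704/78125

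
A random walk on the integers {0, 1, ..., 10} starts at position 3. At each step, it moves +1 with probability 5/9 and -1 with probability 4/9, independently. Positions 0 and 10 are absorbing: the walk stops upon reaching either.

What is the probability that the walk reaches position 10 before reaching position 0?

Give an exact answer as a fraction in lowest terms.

Answer: 4765625/8717049

Derivation:
Biased walk: p = 5/9, q = 4/9, r = q/p = 4/5
Gambler's ruin: P(hit 10 before 0 | start at 3) = (1 - r^a)/(1 - r^N)
r^3 = 64/125; r^10 = 1048576/9765625
P = (1 - 64/125) / (1 - 1048576/9765625) = 61/125 / 8717049/9765625 = 4765625/8717049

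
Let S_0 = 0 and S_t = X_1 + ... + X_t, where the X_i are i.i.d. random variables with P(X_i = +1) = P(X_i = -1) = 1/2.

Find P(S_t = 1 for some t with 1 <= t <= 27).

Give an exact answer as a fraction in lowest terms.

Answer: 28539857/33554432

Derivation:
Count via complement. Let g(t,s) = #length-t paths at position s with S_1..S_t all ≠ 1.
g(t,s) = g(t-1,s-1) + g(t-1,s+1) for s ≠ 1; g(t,1) = 0.
t=0: g(0,0)=1
t=1: g(1,-1)=1
t=2: g(2,-2)=1 g(2,0)=1
t=3: g(3,-3)=1 g(3,-1)=2
t=4: g(4,-4)=1 g(4,-2)=3 g(4,0)=2
t=5: g(5,-5)=1 g(5,-3)=4 g(5,-1)=5
t=6: g(6,-6)=1 g(6,-4)=5 g(6,-2)=9 g(6,0)=5
t=7: g(7,-7)=1 g(7,-5)=6 g(7,-3)=14 g(7,-1)=14
t=8: g(8,-8)=1 g(8,-6)=7 g(8,-4)=20 g(8,-2)=28 g(8,0)=14
t=9: g(9,-9)=1 g(9,-7)=8 g(9,-5)=27 g(9,-3)=48 g(9,-1)=42
t=10: g(10,-10)=1 g(10,-8)=9 g(10,-6)=35 g(10,-4)=75 g(10,-2)=90 g(10,0)=42
t=11: g(11,-11)=1 g(11,-9)=10 g(11,-7)=44 g(11,-5)=110 g(11,-3)=165 g(11,-1)=132
t=12: g(12,-12)=1 g(12,-10)=11 g(12,-8)=54 g(12,-6)=154 g(12,-4)=275 g(12,-2)=297 g(12,0)=132
t=13: g(13,-13)=1 g(13,-11)=12 g(13,-9)=65 g(13,-7)=208 g(13,-5)=429 g(13,-3)=572 g(13,-1)=429
t=14: g(14,-14)=1 g(14,-12)=13 g(14,-10)=77 g(14,-8)=273 g(14,-6)=637 g(14,-4)=1001 g(14,-2)=1001 g(14,0)=429
t=15: g(15,-15)=1 g(15,-13)=14 g(15,-11)=90 g(15,-9)=350 g(15,-7)=910 g(15,-5)=1638 g(15,-3)=2002 g(15,-1)=1430
t=16: g(16,-16)=1 g(16,-14)=15 g(16,-12)=104 g(16,-10)=440 g(16,-8)=1260 g(16,-6)=2548 g(16,-4)=3640 g(16,-2)=3432 g(16,0)=1430
t=17: g(17,-17)=1 g(17,-15)=16 g(17,-13)=119 g(17,-11)=544 g(17,-9)=1700 g(17,-7)=3808 g(17,-5)=6188 g(17,-3)=7072 g(17,-1)=4862
t=18: g(18,-18)=1 g(18,-16)=17 g(18,-14)=135 g(18,-12)=663 g(18,-10)=2244 g(18,-8)=5508 g(18,-6)=9996 g(18,-4)=13260 g(18,-2)=11934 g(18,0)=4862
t=19: g(19,-19)=1 g(19,-17)=18 g(19,-15)=152 g(19,-13)=798 g(19,-11)=2907 g(19,-9)=7752 g(19,-7)=15504 g(19,-5)=23256 g(19,-3)=25194 g(19,-1)=16796
t=20: g(20,-20)=1 g(20,-18)=19 g(20,-16)=170 g(20,-14)=950 g(20,-12)=3705 g(20,-10)=10659 g(20,-8)=23256 g(20,-6)=38760 g(20,-4)=48450 g(20,-2)=41990 g(20,0)=16796
t=21: g(21,-21)=1 g(21,-19)=20 g(21,-17)=189 g(21,-15)=1120 g(21,-13)=4655 g(21,-11)=14364 g(21,-9)=33915 g(21,-7)=62016 g(21,-5)=87210 g(21,-3)=90440 g(21,-1)=58786
t=22: g(22,-22)=1 g(22,-20)=21 g(22,-18)=209 g(22,-16)=1309 g(22,-14)=5775 g(22,-12)=19019 g(22,-10)=48279 g(22,-8)=95931 g(22,-6)=149226 g(22,-4)=177650 g(22,-2)=149226 g(22,0)=58786
t=23: g(23,-23)=1 g(23,-21)=22 g(23,-19)=230 g(23,-17)=1518 g(23,-15)=7084 g(23,-13)=24794 g(23,-11)=67298 g(23,-9)=144210 g(23,-7)=245157 g(23,-5)=326876 g(23,-3)=326876 g(23,-1)=208012
t=24: g(24,-24)=1 g(24,-22)=23 g(24,-20)=252 g(24,-18)=1748 g(24,-16)=8602 g(24,-14)=31878 g(24,-12)=92092 g(24,-10)=211508 g(24,-8)=389367 g(24,-6)=572033 g(24,-4)=653752 g(24,-2)=534888 g(24,0)=208012
t=25: g(25,-25)=1 g(25,-23)=24 g(25,-21)=275 g(25,-19)=2000 g(25,-17)=10350 g(25,-15)=40480 g(25,-13)=123970 g(25,-11)=303600 g(25,-9)=600875 g(25,-7)=961400 g(25,-5)=1225785 g(25,-3)=1188640 g(25,-1)=742900
t=26: g(26,-26)=1 g(26,-24)=25 g(26,-22)=299 g(26,-20)=2275 g(26,-18)=12350 g(26,-16)=50830 g(26,-14)=164450 g(26,-12)=427570 g(26,-10)=904475 g(26,-8)=1562275 g(26,-6)=2187185 g(26,-4)=2414425 g(26,-2)=1931540 g(26,0)=742900
t=27: g(27,-27)=1 g(27,-25)=26 g(27,-23)=324 g(27,-21)=2574 g(27,-19)=14625 g(27,-17)=63180 g(27,-15)=215280 g(27,-13)=592020 g(27,-11)=1332045 g(27,-9)=2466750 g(27,-7)=3749460 g(27,-5)=4601610 g(27,-3)=4345965 g(27,-1)=2674440
Paths never hitting 1: Σ_s g(27,s) = 20058300
Paths hitting 1: 2^27 - 20058300 = 114159428
P = 114159428/134217728 = 28539857/33554432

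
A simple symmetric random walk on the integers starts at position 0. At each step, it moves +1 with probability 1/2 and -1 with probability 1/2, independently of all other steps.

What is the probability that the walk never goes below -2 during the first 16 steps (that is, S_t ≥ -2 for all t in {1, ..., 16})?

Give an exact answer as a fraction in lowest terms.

Answer: 17875/32768

Derivation:
Let f(t,s) = #length-t paths at position s with S_1..S_t all ≥ -2.
f(t,s) = f(t-1,s-1) + f(t-1,s+1) for s ≥ -2; f(t,s) = 0 for s < -2.
t=0: f(0,0)=1
t=1: f(1,-1)=1 f(1,1)=1
t=2: f(2,-2)=1 f(2,0)=2 f(2,2)=1
t=3: f(3,-1)=3 f(3,1)=3 f(3,3)=1
t=4: f(4,-2)=3 f(4,0)=6 f(4,2)=4 f(4,4)=1
t=5: f(5,-1)=9 f(5,1)=10 f(5,3)=5 f(5,5)=1
t=6: f(6,-2)=9 f(6,0)=19 f(6,2)=15 f(6,4)=6 f(6,6)=1
t=7: f(7,-1)=28 f(7,1)=34 f(7,3)=21 f(7,5)=7 f(7,7)=1
t=8: f(8,-2)=28 f(8,0)=62 f(8,2)=55 f(8,4)=28 f(8,6)=8 f(8,8)=1
t=9: f(9,-1)=90 f(9,1)=117 f(9,3)=83 f(9,5)=36 f(9,7)=9 f(9,9)=1
t=10: f(10,-2)=90 f(10,0)=207 f(10,2)=200 f(10,4)=119 f(10,6)=45 f(10,8)=10 f(10,10)=1
t=11: f(11,-1)=297 f(11,1)=407 f(11,3)=319 f(11,5)=164 f(11,7)=55 f(11,9)=11 f(11,11)=1
t=12: f(12,-2)=297 f(12,0)=704 f(12,2)=726 f(12,4)=483 f(12,6)=219 f(12,8)=66 f(12,10)=12 f(12,12)=1
t=13: f(13,-1)=1001 f(13,1)=1430 f(13,3)=1209 f(13,5)=702 f(13,7)=285 f(13,9)=78 f(13,11)=13 f(13,13)=1
t=14: f(14,-2)=1001 f(14,0)=2431 f(14,2)=2639 f(14,4)=1911 f(14,6)=987 f(14,8)=363 f(14,10)=91 f(14,12)=14 f(14,14)=1
t=15: f(15,-1)=3432 f(15,1)=5070 f(15,3)=4550 f(15,5)=2898 f(15,7)=1350 f(15,9)=454 f(15,11)=105 f(15,13)=15 f(15,15)=1
t=16: f(16,-2)=3432 f(16,0)=8502 f(16,2)=9620 f(16,4)=7448 f(16,6)=4248 f(16,8)=1804 f(16,10)=559 f(16,12)=120 f(16,14)=16 f(16,16)=1
Σ_s f(16,s) = 35750
P = 35750/65536 = 17875/32768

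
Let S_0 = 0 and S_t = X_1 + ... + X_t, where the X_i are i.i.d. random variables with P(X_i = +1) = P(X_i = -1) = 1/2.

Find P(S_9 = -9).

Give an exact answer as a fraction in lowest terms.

To reach position -9 after 9 steps: need 0 steps of +1 and 9 of -1.
Favorable paths: C(9,0) = 1
Total paths: 2^9 = 512
P = 1/512 = 1/512

Answer: 1/512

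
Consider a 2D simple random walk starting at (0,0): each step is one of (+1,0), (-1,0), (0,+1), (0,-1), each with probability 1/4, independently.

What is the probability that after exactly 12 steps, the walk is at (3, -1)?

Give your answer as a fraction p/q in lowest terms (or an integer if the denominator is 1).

Let h be the number of horizontal steps (so 12-h are vertical). To end at (3,-1) need (h+3)/2 right-steps and ((12-h)-1)/2 up-steps.
Sum over h with 3 ≤ h ≤ 11, h ≡ 1 (mod 2), 12-h ≡ 1 (mod 2):
h=3: C(12,3)·C(3,3)·C(9,4) = 220·1·126 = 27720
h=5: C(12,5)·C(5,4)·C(7,3) = 792·5·35 = 138600
h=7: C(12,7)·C(7,5)·C(5,2) = 792·21·10 = 166320
h=9: C(12,9)·C(9,6)·C(3,1) = 220·84·3 = 55440
h=11: C(12,11)·C(11,7)·C(1,0) = 12·330·1 = 3960
Total favorable: 392040
Total paths: 4^12 = 16777216
P = 392040/16777216 = 49005/2097152

Answer: 49005/2097152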